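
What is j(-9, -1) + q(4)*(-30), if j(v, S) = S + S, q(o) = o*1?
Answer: -122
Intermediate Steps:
q(o) = o
j(v, S) = 2*S
j(-9, -1) + q(4)*(-30) = 2*(-1) + 4*(-30) = -2 - 120 = -122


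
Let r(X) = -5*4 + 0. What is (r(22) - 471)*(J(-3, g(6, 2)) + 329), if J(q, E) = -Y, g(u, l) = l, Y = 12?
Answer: -155647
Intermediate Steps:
r(X) = -20 (r(X) = -20 + 0 = -20)
J(q, E) = -12 (J(q, E) = -1*12 = -12)
(r(22) - 471)*(J(-3, g(6, 2)) + 329) = (-20 - 471)*(-12 + 329) = -491*317 = -155647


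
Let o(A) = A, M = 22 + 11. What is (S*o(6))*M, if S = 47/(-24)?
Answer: -1551/4 ≈ -387.75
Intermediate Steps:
S = -47/24 (S = 47*(-1/24) = -47/24 ≈ -1.9583)
M = 33
(S*o(6))*M = -47/24*6*33 = -47/4*33 = -1551/4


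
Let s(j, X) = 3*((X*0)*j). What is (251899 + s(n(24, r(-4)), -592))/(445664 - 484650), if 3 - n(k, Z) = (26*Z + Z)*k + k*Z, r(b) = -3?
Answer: -251899/38986 ≈ -6.4613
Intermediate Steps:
n(k, Z) = 3 - 28*Z*k (n(k, Z) = 3 - ((26*Z + Z)*k + k*Z) = 3 - ((27*Z)*k + Z*k) = 3 - (27*Z*k + Z*k) = 3 - 28*Z*k)
s(j, X) = 0 (s(j, X) = 3*(0*j) = 3*0 = 0)
(251899 + s(n(24, r(-4)), -592))/(445664 - 484650) = (251899 + 0)/(445664 - 484650) = 251899/(-38986) = 251899*(-1/38986) = -251899/38986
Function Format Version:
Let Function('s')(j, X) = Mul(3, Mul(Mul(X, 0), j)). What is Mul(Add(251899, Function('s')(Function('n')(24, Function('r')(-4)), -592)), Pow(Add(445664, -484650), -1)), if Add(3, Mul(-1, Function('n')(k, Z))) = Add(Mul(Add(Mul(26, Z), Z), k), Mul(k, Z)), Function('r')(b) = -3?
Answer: Rational(-251899, 38986) ≈ -6.4613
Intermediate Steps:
Function('n')(k, Z) = Add(3, Mul(-28, Z, k)) (Function('n')(k, Z) = Add(3, Mul(-1, Add(Mul(Add(Mul(26, Z), Z), k), Mul(k, Z)))) = Add(3, Mul(-1, Add(Mul(Mul(27, Z), k), Mul(Z, k)))) = Add(3, Mul(-1, Add(Mul(27, Z, k), Mul(Z, k)))) = Add(3, Mul(-1, Mul(28, Z, k))) = Add(3, Mul(-28, Z, k)))
Function('s')(j, X) = 0 (Function('s')(j, X) = Mul(3, Mul(0, j)) = Mul(3, 0) = 0)
Mul(Add(251899, Function('s')(Function('n')(24, Function('r')(-4)), -592)), Pow(Add(445664, -484650), -1)) = Mul(Add(251899, 0), Pow(Add(445664, -484650), -1)) = Mul(251899, Pow(-38986, -1)) = Mul(251899, Rational(-1, 38986)) = Rational(-251899, 38986)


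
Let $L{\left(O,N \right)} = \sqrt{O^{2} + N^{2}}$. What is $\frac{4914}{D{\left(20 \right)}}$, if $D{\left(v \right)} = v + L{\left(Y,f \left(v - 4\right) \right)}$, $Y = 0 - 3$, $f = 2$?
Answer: $- \frac{32760}{211} + \frac{1638 \sqrt{1033}}{211} \approx 94.246$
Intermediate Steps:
$Y = -3$
$L{\left(O,N \right)} = \sqrt{N^{2} + O^{2}}$
$D{\left(v \right)} = v + \sqrt{9 + \left(-8 + 2 v\right)^{2}}$ ($D{\left(v \right)} = v + \sqrt{\left(2 \left(v - 4\right)\right)^{2} + \left(-3\right)^{2}} = v + \sqrt{\left(2 \left(-4 + v\right)\right)^{2} + 9} = v + \sqrt{\left(-8 + 2 v\right)^{2} + 9} = v + \sqrt{9 + \left(-8 + 2 v\right)^{2}}$)
$\frac{4914}{D{\left(20 \right)}} = \frac{4914}{20 + \sqrt{9 + 4 \left(-4 + 20\right)^{2}}} = \frac{4914}{20 + \sqrt{9 + 4 \cdot 16^{2}}} = \frac{4914}{20 + \sqrt{9 + 4 \cdot 256}} = \frac{4914}{20 + \sqrt{9 + 1024}} = \frac{4914}{20 + \sqrt{1033}}$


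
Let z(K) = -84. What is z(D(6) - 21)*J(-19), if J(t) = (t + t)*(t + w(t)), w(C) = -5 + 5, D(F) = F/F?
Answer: -60648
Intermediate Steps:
D(F) = 1
w(C) = 0
J(t) = 2*t**2 (J(t) = (t + t)*(t + 0) = (2*t)*t = 2*t**2)
z(D(6) - 21)*J(-19) = -168*(-19)**2 = -168*361 = -84*722 = -60648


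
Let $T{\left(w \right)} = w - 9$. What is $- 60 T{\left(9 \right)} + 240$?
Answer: $240$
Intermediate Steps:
$T{\left(w \right)} = -9 + w$ ($T{\left(w \right)} = w - 9 = -9 + w$)
$- 60 T{\left(9 \right)} + 240 = - 60 \left(-9 + 9\right) + 240 = \left(-60\right) 0 + 240 = 0 + 240 = 240$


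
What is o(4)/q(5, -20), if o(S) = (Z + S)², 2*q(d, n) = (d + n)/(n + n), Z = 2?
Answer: 192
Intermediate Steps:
q(d, n) = (d + n)/(4*n) (q(d, n) = ((d + n)/(n + n))/2 = ((d + n)/((2*n)))/2 = ((d + n)*(1/(2*n)))/2 = ((d + n)/(2*n))/2 = (d + n)/(4*n))
o(S) = (2 + S)²
o(4)/q(5, -20) = (2 + 4)²/(((¼)*(5 - 20)/(-20))) = 6²/(((¼)*(-1/20)*(-15))) = 36/(3/16) = 36*(16/3) = 192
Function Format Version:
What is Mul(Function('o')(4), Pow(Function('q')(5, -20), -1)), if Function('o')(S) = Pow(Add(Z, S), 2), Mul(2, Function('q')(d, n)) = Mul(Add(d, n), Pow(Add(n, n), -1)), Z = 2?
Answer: 192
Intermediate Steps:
Function('q')(d, n) = Mul(Rational(1, 4), Pow(n, -1), Add(d, n)) (Function('q')(d, n) = Mul(Rational(1, 2), Mul(Add(d, n), Pow(Add(n, n), -1))) = Mul(Rational(1, 2), Mul(Add(d, n), Pow(Mul(2, n), -1))) = Mul(Rational(1, 2), Mul(Add(d, n), Mul(Rational(1, 2), Pow(n, -1)))) = Mul(Rational(1, 2), Mul(Rational(1, 2), Pow(n, -1), Add(d, n))) = Mul(Rational(1, 4), Pow(n, -1), Add(d, n)))
Function('o')(S) = Pow(Add(2, S), 2)
Mul(Function('o')(4), Pow(Function('q')(5, -20), -1)) = Mul(Pow(Add(2, 4), 2), Pow(Mul(Rational(1, 4), Pow(-20, -1), Add(5, -20)), -1)) = Mul(Pow(6, 2), Pow(Mul(Rational(1, 4), Rational(-1, 20), -15), -1)) = Mul(36, Pow(Rational(3, 16), -1)) = Mul(36, Rational(16, 3)) = 192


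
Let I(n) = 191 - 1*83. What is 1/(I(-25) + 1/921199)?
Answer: 921199/99489493 ≈ 0.0092593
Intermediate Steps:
I(n) = 108 (I(n) = 191 - 83 = 108)
1/(I(-25) + 1/921199) = 1/(108 + 1/921199) = 1/(99489493/921199) = 921199/99489493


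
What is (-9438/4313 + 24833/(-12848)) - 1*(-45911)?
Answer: 2543857345111/55413424 ≈ 45907.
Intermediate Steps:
(-9438/4313 + 24833/(-12848)) - 1*(-45911) = (-9438*1/4313 + 24833*(-1/12848)) + 45911 = (-9438/4313 - 24833/12848) + 45911 = -228364153/55413424 + 45911 = 2543857345111/55413424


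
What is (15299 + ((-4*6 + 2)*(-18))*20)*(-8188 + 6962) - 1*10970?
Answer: -28477464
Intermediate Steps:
(15299 + ((-4*6 + 2)*(-18))*20)*(-8188 + 6962) - 1*10970 = (15299 + ((-24 + 2)*(-18))*20)*(-1226) - 10970 = (15299 - 22*(-18)*20)*(-1226) - 10970 = (15299 + 396*20)*(-1226) - 10970 = (15299 + 7920)*(-1226) - 10970 = 23219*(-1226) - 10970 = -28466494 - 10970 = -28477464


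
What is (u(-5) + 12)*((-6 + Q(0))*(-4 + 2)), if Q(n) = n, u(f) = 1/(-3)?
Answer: 140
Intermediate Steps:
u(f) = -⅓
(u(-5) + 12)*((-6 + Q(0))*(-4 + 2)) = (-⅓ + 12)*((-6 + 0)*(-4 + 2)) = 35*(-6*(-2))/3 = (35/3)*12 = 140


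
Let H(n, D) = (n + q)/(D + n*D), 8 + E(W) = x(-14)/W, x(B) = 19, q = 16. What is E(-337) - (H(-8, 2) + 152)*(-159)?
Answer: 56778975/2359 ≈ 24069.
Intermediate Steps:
E(W) = -8 + 19/W
H(n, D) = (16 + n)/(D + D*n) (H(n, D) = (n + 16)/(D + n*D) = (16 + n)/(D + D*n))
E(-337) - (H(-8, 2) + 152)*(-159) = (-8 + 19/(-337)) - ((16 - 8)/(2*(1 - 8)) + 152)*(-159) = (-8 + 19*(-1/337)) - ((1/2)*8/(-7) + 152)*(-159) = (-8 - 19/337) - ((1/2)*(-1/7)*8 + 152)*(-159) = -2715/337 - (-4/7 + 152)*(-159) = -2715/337 - 1060*(-159)/7 = -2715/337 - 1*(-168540/7) = -2715/337 + 168540/7 = 56778975/2359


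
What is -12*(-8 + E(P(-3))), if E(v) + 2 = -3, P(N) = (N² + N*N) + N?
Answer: 156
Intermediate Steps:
P(N) = N + 2*N² (P(N) = (N² + N²) + N = 2*N² + N = N + 2*N²)
E(v) = -5 (E(v) = -2 - 3 = -5)
-12*(-8 + E(P(-3))) = -12*(-8 - 5) = -12*(-13) = 156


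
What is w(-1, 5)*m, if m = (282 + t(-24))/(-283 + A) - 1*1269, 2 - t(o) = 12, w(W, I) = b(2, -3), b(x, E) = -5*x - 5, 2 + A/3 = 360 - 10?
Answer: 14481555/761 ≈ 19030.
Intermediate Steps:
A = 1044 (A = -6 + 3*(360 - 10) = -6 + 3*350 = -6 + 1050 = 1044)
b(x, E) = -5 - 5*x
w(W, I) = -15 (w(W, I) = -5 - 5*2 = -5 - 10 = -15)
t(o) = -10 (t(o) = 2 - 1*12 = 2 - 12 = -10)
m = -965437/761 (m = (282 - 10)/(-283 + 1044) - 1*1269 = 272/761 - 1269 = -965437/761 ≈ -1268.6)
w(-1, 5)*m = -15*(-965437/761) = 14481555/761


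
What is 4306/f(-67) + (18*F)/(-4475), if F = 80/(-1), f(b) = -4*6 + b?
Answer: -3827662/81445 ≈ -46.997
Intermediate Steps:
f(b) = -24 + b
F = -80 (F = 80*(-1) = -80)
4306/f(-67) + (18*F)/(-4475) = 4306/(-24 - 67) + (18*(-80))/(-4475) = 4306/(-91) - 1440*(-1/4475) = 4306*(-1/91) + 288/895 = -4306/91 + 288/895 = -3827662/81445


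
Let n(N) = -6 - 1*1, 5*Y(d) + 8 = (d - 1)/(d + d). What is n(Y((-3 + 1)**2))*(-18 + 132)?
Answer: -798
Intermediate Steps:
Y(d) = -8/5 + (-1 + d)/(10*d) (Y(d) = -8/5 + ((d - 1)/(d + d))/5 = -8/5 + ((-1 + d)/((2*d)))/5 = -8/5 + ((-1 + d)*(1/(2*d)))/5 = -8/5 + ((-1 + d)/(2*d))/5 = -8/5 + (-1 + d)/(10*d))
n(N) = -7 (n(N) = -6 - 1 = -7)
n(Y((-3 + 1)**2))*(-18 + 132) = -7*(-18 + 132) = -7*114 = -798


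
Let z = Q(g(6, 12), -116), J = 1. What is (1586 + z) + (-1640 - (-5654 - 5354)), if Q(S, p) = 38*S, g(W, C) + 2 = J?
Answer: 10916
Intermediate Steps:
g(W, C) = -1 (g(W, C) = -2 + 1 = -1)
z = -38 (z = 38*(-1) = -38)
(1586 + z) + (-1640 - (-5654 - 5354)) = (1586 - 38) + (-1640 - (-5654 - 5354)) = 1548 + (-1640 - 1*(-11008)) = 1548 + (-1640 + 11008) = 1548 + 9368 = 10916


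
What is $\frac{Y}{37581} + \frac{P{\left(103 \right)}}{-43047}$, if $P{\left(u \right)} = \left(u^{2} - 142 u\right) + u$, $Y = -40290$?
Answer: $- \frac{529090532}{539249769} \approx -0.98116$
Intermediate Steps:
$P{\left(u \right)} = u^{2} - 141 u$
$\frac{Y}{37581} + \frac{P{\left(103 \right)}}{-43047} = - \frac{40290}{37581} + \frac{103 \left(-141 + 103\right)}{-43047} = \left(-40290\right) \frac{1}{37581} + 103 \left(-38\right) \left(- \frac{1}{43047}\right) = - \frac{13430}{12527} - - \frac{3914}{43047} = - \frac{13430}{12527} + \frac{3914}{43047} = - \frac{529090532}{539249769}$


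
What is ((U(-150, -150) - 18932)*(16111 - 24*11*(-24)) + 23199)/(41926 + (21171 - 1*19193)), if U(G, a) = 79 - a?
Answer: -209901521/21952 ≈ -9561.8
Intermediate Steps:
((U(-150, -150) - 18932)*(16111 - 24*11*(-24)) + 23199)/(41926 + (21171 - 1*19193)) = (((79 - 1*(-150)) - 18932)*(16111 - 24*11*(-24)) + 23199)/(41926 + (21171 - 1*19193)) = (((79 + 150) - 18932)*(16111 - 264*(-24)) + 23199)/(41926 + (21171 - 19193)) = ((229 - 18932)*(16111 + 6336) + 23199)/(41926 + 1978) = (-18703*22447 + 23199)/43904 = (-419826241 + 23199)*(1/43904) = -419803042*1/43904 = -209901521/21952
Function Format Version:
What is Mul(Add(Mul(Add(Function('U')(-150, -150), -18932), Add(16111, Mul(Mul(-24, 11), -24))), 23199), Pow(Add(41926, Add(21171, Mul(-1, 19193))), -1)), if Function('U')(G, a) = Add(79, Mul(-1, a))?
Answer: Rational(-209901521, 21952) ≈ -9561.8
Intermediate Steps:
Mul(Add(Mul(Add(Function('U')(-150, -150), -18932), Add(16111, Mul(Mul(-24, 11), -24))), 23199), Pow(Add(41926, Add(21171, Mul(-1, 19193))), -1)) = Mul(Add(Mul(Add(Add(79, Mul(-1, -150)), -18932), Add(16111, Mul(Mul(-24, 11), -24))), 23199), Pow(Add(41926, Add(21171, Mul(-1, 19193))), -1)) = Mul(Add(Mul(Add(Add(79, 150), -18932), Add(16111, Mul(-264, -24))), 23199), Pow(Add(41926, Add(21171, -19193)), -1)) = Mul(Add(Mul(Add(229, -18932), Add(16111, 6336)), 23199), Pow(Add(41926, 1978), -1)) = Mul(Add(Mul(-18703, 22447), 23199), Pow(43904, -1)) = Mul(Add(-419826241, 23199), Rational(1, 43904)) = Mul(-419803042, Rational(1, 43904)) = Rational(-209901521, 21952)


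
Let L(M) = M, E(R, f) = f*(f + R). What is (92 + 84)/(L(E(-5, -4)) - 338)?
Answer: -88/151 ≈ -0.58278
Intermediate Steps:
E(R, f) = f*(R + f)
(92 + 84)/(L(E(-5, -4)) - 338) = (92 + 84)/(-4*(-5 - 4) - 338) = 176/(-4*(-9) - 338) = 176/(36 - 338) = 176/(-302) = 176*(-1/302) = -88/151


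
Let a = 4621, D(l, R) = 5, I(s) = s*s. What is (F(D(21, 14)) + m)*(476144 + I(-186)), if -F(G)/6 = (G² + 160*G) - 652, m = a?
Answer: 1829981420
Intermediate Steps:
I(s) = s²
m = 4621
F(G) = 3912 - 960*G - 6*G² (F(G) = -6*((G² + 160*G) - 652) = -6*(-652 + G² + 160*G) = 3912 - 960*G - 6*G²)
(F(D(21, 14)) + m)*(476144 + I(-186)) = ((3912 - 960*5 - 6*5²) + 4621)*(476144 + (-186)²) = ((3912 - 4800 - 6*25) + 4621)*(476144 + 34596) = ((3912 - 4800 - 150) + 4621)*510740 = (-1038 + 4621)*510740 = 3583*510740 = 1829981420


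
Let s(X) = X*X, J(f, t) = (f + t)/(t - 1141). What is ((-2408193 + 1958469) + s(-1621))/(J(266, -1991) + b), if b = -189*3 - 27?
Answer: -2273745348/619561 ≈ -3669.9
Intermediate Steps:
J(f, t) = (f + t)/(-1141 + t)
b = -594 (b = -567 - 27 = -594)
s(X) = X**2
((-2408193 + 1958469) + s(-1621))/(J(266, -1991) + b) = ((-2408193 + 1958469) + (-1621)**2)/((266 - 1991)/(-1141 - 1991) - 594) = (-449724 + 2627641)/(-1725/(-3132) - 594) = 2177917/(-1/3132*(-1725) - 594) = 2177917/(575/1044 - 594) = 2177917/(-619561/1044) = 2177917*(-1044/619561) = -2273745348/619561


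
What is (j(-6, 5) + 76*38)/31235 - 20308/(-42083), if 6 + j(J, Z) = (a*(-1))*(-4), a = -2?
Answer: 755266922/1314462505 ≈ 0.57458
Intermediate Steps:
j(J, Z) = -14 (j(J, Z) = -6 - 2*(-1)*(-4) = -6 + 2*(-4) = -6 - 8 = -14)
(j(-6, 5) + 76*38)/31235 - 20308/(-42083) = (-14 + 76*38)/31235 - 20308/(-42083) = (-14 + 2888)*(1/31235) - 20308*(-1/42083) = 2874*(1/31235) + 20308/42083 = 2874/31235 + 20308/42083 = 755266922/1314462505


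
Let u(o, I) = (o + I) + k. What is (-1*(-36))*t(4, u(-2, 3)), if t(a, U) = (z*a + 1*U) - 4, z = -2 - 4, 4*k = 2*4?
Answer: -900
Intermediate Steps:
k = 2 (k = (2*4)/4 = (1/4)*8 = 2)
z = -6
u(o, I) = 2 + I + o (u(o, I) = (o + I) + 2 = (I + o) + 2 = 2 + I + o)
t(a, U) = -4 + U - 6*a (t(a, U) = (-6*a + 1*U) - 4 = (-6*a + U) - 4 = (U - 6*a) - 4 = -4 + U - 6*a)
(-1*(-36))*t(4, u(-2, 3)) = (-1*(-36))*(-4 + (2 + 3 - 2) - 6*4) = 36*(-4 + 3 - 24) = 36*(-25) = -900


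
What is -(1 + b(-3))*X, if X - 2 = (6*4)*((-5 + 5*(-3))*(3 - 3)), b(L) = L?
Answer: 4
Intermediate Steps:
X = 2 (X = 2 + (6*4)*((-5 + 5*(-3))*(3 - 3)) = 2 + 24*((-5 - 15)*0) = 2 + 24*(-20*0) = 2 + 24*0 = 2 + 0 = 2)
-(1 + b(-3))*X = -(1 - 3)*2 = -(-2)*2 = -1*(-4) = 4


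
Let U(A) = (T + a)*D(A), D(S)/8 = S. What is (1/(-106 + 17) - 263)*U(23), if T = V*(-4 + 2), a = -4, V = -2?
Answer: 0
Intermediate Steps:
D(S) = 8*S
T = 4 (T = -2*(-4 + 2) = -2*(-2) = 4)
U(A) = 0 (U(A) = (4 - 4)*(8*A) = 0*(8*A) = 0)
(1/(-106 + 17) - 263)*U(23) = (1/(-106 + 17) - 263)*0 = (1/(-89) - 263)*0 = (-1/89 - 263)*0 = -23408/89*0 = 0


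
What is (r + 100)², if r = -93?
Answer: 49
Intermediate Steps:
(r + 100)² = (-93 + 100)² = 7² = 49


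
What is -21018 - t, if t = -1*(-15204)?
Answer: -36222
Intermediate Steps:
t = 15204
-21018 - t = -21018 - 1*15204 = -21018 - 15204 = -36222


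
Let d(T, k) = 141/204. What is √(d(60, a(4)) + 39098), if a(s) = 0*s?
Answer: √45198087/34 ≈ 197.73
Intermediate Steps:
a(s) = 0
d(T, k) = 47/68 (d(T, k) = 141*(1/204) = 47/68)
√(d(60, a(4)) + 39098) = √(47/68 + 39098) = √(2658711/68) = √45198087/34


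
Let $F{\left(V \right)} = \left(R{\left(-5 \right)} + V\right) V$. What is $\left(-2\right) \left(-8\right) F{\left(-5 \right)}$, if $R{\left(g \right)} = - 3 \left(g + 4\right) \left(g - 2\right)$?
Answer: $2080$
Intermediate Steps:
$R{\left(g \right)} = - 3 \left(-2 + g\right) \left(4 + g\right)$ ($R{\left(g \right)} = - 3 \left(4 + g\right) \left(-2 + g\right) = - 3 \left(-2 + g\right) \left(4 + g\right)$)
$F{\left(V \right)} = V \left(-21 + V\right)$ ($F{\left(V \right)} = \left(\left(24 - -30 - 3 \left(-5\right)^{2}\right) + V\right) V = \left(\left(24 + 30 - 75\right) + V\right) V = \left(-21 + V\right) V = V \left(-21 + V\right)$)
$\left(-2\right) \left(-8\right) F{\left(-5 \right)} = \left(-2\right) \left(-8\right) \left(- 5 \left(-21 - 5\right)\right) = 16 \left(\left(-5\right) \left(-26\right)\right) = 16 \cdot 130 = 2080$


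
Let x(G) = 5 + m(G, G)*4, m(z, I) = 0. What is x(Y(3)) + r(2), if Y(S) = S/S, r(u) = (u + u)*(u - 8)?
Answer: -19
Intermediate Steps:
r(u) = 2*u*(-8 + u) (r(u) = (2*u)*(-8 + u) = 2*u*(-8 + u))
Y(S) = 1
x(G) = 5 (x(G) = 5 + 0*4 = 5 + 0 = 5)
x(Y(3)) + r(2) = 5 + 2*2*(-8 + 2) = 5 + 2*2*(-6) = 5 - 24 = -19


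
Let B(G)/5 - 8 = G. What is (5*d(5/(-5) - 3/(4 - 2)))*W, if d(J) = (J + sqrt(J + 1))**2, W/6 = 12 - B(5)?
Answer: -15105/2 + 3975*I*sqrt(6) ≈ -7552.5 + 9736.7*I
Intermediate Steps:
B(G) = 40 + 5*G
W = -318 (W = 6*(12 - (40 + 5*5)) = 6*(12 - (40 + 25)) = 6*(12 - 1*65) = 6*(12 - 65) = 6*(-53) = -318)
d(J) = (J + sqrt(1 + J))**2
(5*d(5/(-5) - 3/(4 - 2)))*W = (5*((5/(-5) - 3/(4 - 2)) + sqrt(1 + (5/(-5) - 3/(4 - 2))))**2)*(-318) = (5*((5*(-1/5) - 3/2) + sqrt(1 + (5*(-1/5) - 3/2)))**2)*(-318) = (5*((-1 - 3*1/2) + sqrt(1 + (-1 - 3*1/2)))**2)*(-318) = (5*((-1 - 3/2) + sqrt(1 + (-1 - 3/2)))**2)*(-318) = (5*(-5/2 + sqrt(1 - 5/2))**2)*(-318) = (5*(-5/2 + sqrt(-3/2))**2)*(-318) = (5*(-5/2 + I*sqrt(6)/2)**2)*(-318) = -1590*(-5/2 + I*sqrt(6)/2)**2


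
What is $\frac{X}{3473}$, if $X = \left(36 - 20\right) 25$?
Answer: $\frac{400}{3473} \approx 0.11517$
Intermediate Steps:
$X = 400$ ($X = 16 \cdot 25 = 400$)
$\frac{X}{3473} = \frac{400}{3473}$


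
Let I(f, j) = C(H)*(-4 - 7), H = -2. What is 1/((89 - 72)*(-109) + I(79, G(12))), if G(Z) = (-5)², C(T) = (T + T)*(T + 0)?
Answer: -1/1941 ≈ -0.00051520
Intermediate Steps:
C(T) = 2*T² (C(T) = (2*T)*T = 2*T²)
G(Z) = 25
I(f, j) = -88 (I(f, j) = (2*(-2)²)*(-4 - 7) = (2*4)*(-11) = 8*(-11) = -88)
1/((89 - 72)*(-109) + I(79, G(12))) = 1/((89 - 72)*(-109) - 88) = 1/(17*(-109) - 88) = 1/(-1853 - 88) = 1/(-1941) = -1/1941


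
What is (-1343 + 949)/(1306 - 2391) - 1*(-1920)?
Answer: 2083594/1085 ≈ 1920.4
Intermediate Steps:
(-1343 + 949)/(1306 - 2391) - 1*(-1920) = -394/(-1085) + 1920 = -394*(-1/1085) + 1920 = 394/1085 + 1920 = 2083594/1085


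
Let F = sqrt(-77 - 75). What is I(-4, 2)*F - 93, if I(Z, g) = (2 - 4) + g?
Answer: -93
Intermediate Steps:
F = 2*I*sqrt(38) (F = sqrt(-152) = 2*I*sqrt(38) ≈ 12.329*I)
I(Z, g) = -2 + g
I(-4, 2)*F - 93 = (-2 + 2)*(2*I*sqrt(38)) - 93 = 0*(2*I*sqrt(38)) - 93 = 0 - 93 = -93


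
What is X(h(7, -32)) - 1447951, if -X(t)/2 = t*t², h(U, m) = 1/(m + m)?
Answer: -189785833471/131072 ≈ -1.4480e+6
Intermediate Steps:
h(U, m) = 1/(2*m)
X(t) = -2*t³ (X(t) = -2*t*t² = -2*t³)
X(h(7, -32)) - 1447951 = -2*((½)/(-32))³ - 1447951 = -2*((½)*(-1/32))³ - 1447951 = -2*(-1/64)³ - 1447951 = -2*(-1/262144) - 1447951 = 1/131072 - 1447951 = -189785833471/131072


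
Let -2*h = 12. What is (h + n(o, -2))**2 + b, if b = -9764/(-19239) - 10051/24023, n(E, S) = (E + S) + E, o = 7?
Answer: 16679615275/462178497 ≈ 36.089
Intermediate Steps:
h = -6 (h = -1/2*12 = -6)
n(E, S) = S + 2*E
b = 41189383/462178497 (b = -9764*(-1/19239) - 10051*1/24023 = 9764/19239 - 10051/24023 = 41189383/462178497 ≈ 0.089120)
(h + n(o, -2))**2 + b = (-6 + (-2 + 2*7))**2 + 41189383/462178497 = (-6 + (-2 + 14))**2 + 41189383/462178497 = (-6 + 12)**2 + 41189383/462178497 = 6**2 + 41189383/462178497 = 36 + 41189383/462178497 = 16679615275/462178497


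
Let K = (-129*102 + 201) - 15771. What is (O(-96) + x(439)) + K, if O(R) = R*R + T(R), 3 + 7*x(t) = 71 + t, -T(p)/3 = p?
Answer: -134061/7 ≈ -19152.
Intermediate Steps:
T(p) = -3*p
x(t) = 68/7 + t/7 (x(t) = -3/7 + (71 + t)/7 = -3/7 + (71/7 + t/7) = 68/7 + t/7)
O(R) = R**2 - 3*R (O(R) = R*R - 3*R = R**2 - 3*R)
K = -28728 (K = (-13158 + 201) - 15771 = -12957 - 15771 = -28728)
(O(-96) + x(439)) + K = (-96*(-3 - 96) + (68/7 + (1/7)*439)) - 28728 = (-96*(-99) + (68/7 + 439/7)) - 28728 = (9504 + 507/7) - 28728 = 67035/7 - 28728 = -134061/7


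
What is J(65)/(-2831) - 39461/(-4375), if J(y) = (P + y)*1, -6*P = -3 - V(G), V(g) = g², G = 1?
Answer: 334280398/37156875 ≈ 8.9965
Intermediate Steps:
P = ⅔ (P = -(-3 - 1*1²)/6 = -(-3 - 1*1)/6 = -(-3 - 1)/6 = -⅙*(-4) = ⅔ ≈ 0.66667)
J(y) = ⅔ + y (J(y) = (⅔ + y)*1 = ⅔ + y)
J(65)/(-2831) - 39461/(-4375) = (⅔ + 65)/(-2831) - 39461/(-4375) = (197/3)*(-1/2831) - 39461*(-1/4375) = -197/8493 + 39461/4375 = 334280398/37156875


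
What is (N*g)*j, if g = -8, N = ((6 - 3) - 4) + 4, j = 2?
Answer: -48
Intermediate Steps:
N = 3 (N = (3 - 4) + 4 = -1 + 4 = 3)
(N*g)*j = (3*(-8))*2 = -24*2 = -48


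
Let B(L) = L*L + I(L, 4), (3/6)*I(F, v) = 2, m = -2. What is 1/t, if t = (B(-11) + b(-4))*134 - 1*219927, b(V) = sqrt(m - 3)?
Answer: -203177/41280983109 - 134*I*sqrt(5)/41280983109 ≈ -4.9218e-6 - 7.2584e-9*I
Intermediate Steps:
I(F, v) = 4 (I(F, v) = 2*2 = 4)
b(V) = I*sqrt(5) (b(V) = sqrt(-2 - 3) = sqrt(-5) = I*sqrt(5))
B(L) = 4 + L**2 (B(L) = L*L + 4 = L**2 + 4 = 4 + L**2)
t = -203177 + 134*I*sqrt(5) (t = ((4 + (-11)**2) + I*sqrt(5))*134 - 1*219927 = ((4 + 121) + I*sqrt(5))*134 - 219927 = (125 + I*sqrt(5))*134 - 219927 = (16750 + 134*I*sqrt(5)) - 219927 = -203177 + 134*I*sqrt(5) ≈ -2.0318e+5 + 299.63*I)
1/t = 1/(-203177 + 134*I*sqrt(5))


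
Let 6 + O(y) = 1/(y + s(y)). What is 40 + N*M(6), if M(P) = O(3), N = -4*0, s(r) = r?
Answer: 40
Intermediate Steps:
N = 0
O(y) = -6 + 1/(2*y) (O(y) = -6 + 1/(y + y) = -6 + 1/(2*y))
M(P) = -35/6 (M(P) = -6 + (½)/3 = -6 + (½)*(⅓) = -6 + ⅙ = -35/6)
40 + N*M(6) = 40 + 0*(-35/6) = 40 + 0 = 40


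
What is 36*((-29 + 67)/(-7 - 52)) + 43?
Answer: 1169/59 ≈ 19.814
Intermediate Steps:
36*((-29 + 67)/(-7 - 52)) + 43 = 36*(38/(-59)) + 43 = 36*(38*(-1/59)) + 43 = 36*(-38/59) + 43 = -1368/59 + 43 = 1169/59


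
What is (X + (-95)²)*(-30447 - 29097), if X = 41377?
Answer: -3001136688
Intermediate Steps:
(X + (-95)²)*(-30447 - 29097) = (41377 + (-95)²)*(-30447 - 29097) = (41377 + 9025)*(-59544) = 50402*(-59544) = -3001136688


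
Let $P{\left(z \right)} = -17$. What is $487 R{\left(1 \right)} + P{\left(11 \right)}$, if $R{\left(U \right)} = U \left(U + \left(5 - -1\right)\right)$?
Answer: $3392$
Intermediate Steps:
$R{\left(U \right)} = U \left(6 + U\right)$ ($R{\left(U \right)} = U \left(U + \left(5 + 1\right)\right) = U \left(U + 6\right) = U \left(6 + U\right)$)
$487 R{\left(1 \right)} + P{\left(11 \right)} = 487 \cdot 1 \left(6 + 1\right) - 17 = 487 \cdot 1 \cdot 7 - 17 = 487 \cdot 7 - 17 = 3409 - 17 = 3392$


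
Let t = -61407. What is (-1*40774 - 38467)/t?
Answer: 79241/61407 ≈ 1.2904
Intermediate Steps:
(-1*40774 - 38467)/t = (-1*40774 - 38467)/(-61407) = (-40774 - 38467)*(-1/61407) = -79241*(-1/61407) = 79241/61407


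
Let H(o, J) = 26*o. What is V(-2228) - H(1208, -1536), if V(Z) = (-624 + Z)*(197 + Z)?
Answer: 5761004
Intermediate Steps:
V(-2228) - H(1208, -1536) = (-122928 + (-2228)² - 427*(-2228)) - 26*1208 = (-122928 + 4963984 + 951356) - 1*31408 = 5792412 - 31408 = 5761004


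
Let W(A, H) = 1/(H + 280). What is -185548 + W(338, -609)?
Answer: -61045293/329 ≈ -1.8555e+5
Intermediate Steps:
W(A, H) = 1/(280 + H)
-185548 + W(338, -609) = -185548 + 1/(280 - 609) = -185548 + 1/(-329) = -185548 - 1/329 = -61045293/329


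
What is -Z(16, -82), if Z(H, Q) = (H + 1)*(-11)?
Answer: 187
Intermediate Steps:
Z(H, Q) = -11 - 11*H (Z(H, Q) = (1 + H)*(-11) = -11 - 11*H)
-Z(16, -82) = -(-11 - 11*16) = -(-11 - 176) = -1*(-187) = 187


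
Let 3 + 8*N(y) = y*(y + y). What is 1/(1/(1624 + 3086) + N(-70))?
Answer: 18840/23071939 ≈ 0.00081658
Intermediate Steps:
N(y) = -3/8 + y**2/4 (N(y) = -3/8 + (y*(y + y))/8 = -3/8 + (y*(2*y))/8 = -3/8 + (2*y**2)/8 = -3/8 + y**2/4)
1/(1/(1624 + 3086) + N(-70)) = 1/(1/(1624 + 3086) + (-3/8 + (1/4)*(-70)**2)) = 1/(1/4710 + (-3/8 + (1/4)*4900)) = 1/(1/4710 + (-3/8 + 1225)) = 1/(1/4710 + 9797/8) = 1/(23071939/18840) = 18840/23071939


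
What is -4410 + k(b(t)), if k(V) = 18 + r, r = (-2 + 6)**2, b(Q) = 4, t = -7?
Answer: -4376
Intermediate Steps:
r = 16 (r = 4**2 = 16)
k(V) = 34 (k(V) = 18 + 16 = 34)
-4410 + k(b(t)) = -4410 + 34 = -4376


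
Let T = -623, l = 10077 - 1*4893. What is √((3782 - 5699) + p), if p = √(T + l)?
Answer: √(-1917 + √4561) ≈ 43.005*I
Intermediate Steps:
l = 5184 (l = 10077 - 4893 = 5184)
p = √4561 (p = √(-623 + 5184) = √4561 ≈ 67.535)
√((3782 - 5699) + p) = √((3782 - 5699) + √4561) = √(-1917 + √4561)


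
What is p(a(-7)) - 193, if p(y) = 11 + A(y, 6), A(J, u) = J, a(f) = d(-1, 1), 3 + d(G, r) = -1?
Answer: -186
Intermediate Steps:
d(G, r) = -4 (d(G, r) = -3 - 1 = -4)
a(f) = -4
p(y) = 11 + y
p(a(-7)) - 193 = (11 - 4) - 193 = 7 - 193 = -186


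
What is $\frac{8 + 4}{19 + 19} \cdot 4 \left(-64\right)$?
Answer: $- \frac{1536}{19} \approx -80.842$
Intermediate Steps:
$\frac{8 + 4}{19 + 19} \cdot 4 \left(-64\right) = \frac{12}{38} \left(-256\right) = 12 \cdot \frac{1}{38} \left(-256\right) = \frac{6}{19} \left(-256\right) = - \frac{1536}{19}$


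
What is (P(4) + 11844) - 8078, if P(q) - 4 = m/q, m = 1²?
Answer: 15081/4 ≈ 3770.3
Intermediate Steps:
m = 1
P(q) = 4 + 1/q
(P(4) + 11844) - 8078 = ((4 + 1/4) + 11844) - 8078 = ((4 + ¼) + 11844) - 8078 = (17/4 + 11844) - 8078 = 47393/4 - 8078 = 15081/4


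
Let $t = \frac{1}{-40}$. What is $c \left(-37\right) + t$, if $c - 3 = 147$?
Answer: $- \frac{222001}{40} \approx -5550.0$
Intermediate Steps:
$c = 150$ ($c = 3 + 147 = 150$)
$t = - \frac{1}{40} \approx -0.025$
$c \left(-37\right) + t = 150 \left(-37\right) - \frac{1}{40} = -5550 - \frac{1}{40} = - \frac{222001}{40}$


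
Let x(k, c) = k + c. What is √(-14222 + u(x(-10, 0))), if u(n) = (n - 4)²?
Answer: I*√14026 ≈ 118.43*I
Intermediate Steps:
x(k, c) = c + k
u(n) = (-4 + n)²
√(-14222 + u(x(-10, 0))) = √(-14222 + (-4 + (0 - 10))²) = √(-14222 + (-4 - 10)²) = √(-14222 + (-14)²) = √(-14222 + 196) = √(-14026) = I*√14026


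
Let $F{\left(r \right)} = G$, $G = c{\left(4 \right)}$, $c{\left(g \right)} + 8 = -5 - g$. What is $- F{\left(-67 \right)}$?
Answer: $17$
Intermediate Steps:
$c{\left(g \right)} = -13 - g$ ($c{\left(g \right)} = -8 - \left(5 + g\right) = -13 - g$)
$G = -17$ ($G = -13 - 4 = -17$)
$F{\left(r \right)} = -17$
$- F{\left(-67 \right)} = \left(-1\right) \left(-17\right) = 17$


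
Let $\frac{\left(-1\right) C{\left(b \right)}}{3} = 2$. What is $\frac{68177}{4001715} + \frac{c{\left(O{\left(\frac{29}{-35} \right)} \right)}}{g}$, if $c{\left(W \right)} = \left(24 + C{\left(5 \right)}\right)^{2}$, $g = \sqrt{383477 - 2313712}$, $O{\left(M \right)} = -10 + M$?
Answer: $\frac{68177}{4001715} - \frac{324 i \sqrt{1930235}}{1930235} \approx 0.017037 - 0.23321 i$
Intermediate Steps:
$C{\left(b \right)} = -6$ ($C{\left(b \right)} = \left(-3\right) 2 = -6$)
$g = i \sqrt{1930235}$ ($g = \sqrt{-1930235} = i \sqrt{1930235} \approx 1389.3 i$)
$c{\left(W \right)} = 324$ ($c{\left(W \right)} = \left(24 - 6\right)^{2} = 18^{2} = 324$)
$\frac{68177}{4001715} + \frac{c{\left(O{\left(\frac{29}{-35} \right)} \right)}}{g} = \frac{68177}{4001715} + \frac{324}{i \sqrt{1930235}} = 68177 \cdot \frac{1}{4001715} + 324 \left(- \frac{i \sqrt{1930235}}{1930235}\right) = \frac{68177}{4001715} - \frac{324 i \sqrt{1930235}}{1930235}$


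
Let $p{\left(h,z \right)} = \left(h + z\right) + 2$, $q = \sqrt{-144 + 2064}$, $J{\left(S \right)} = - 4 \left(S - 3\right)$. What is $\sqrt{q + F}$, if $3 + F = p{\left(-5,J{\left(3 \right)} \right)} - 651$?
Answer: $\sqrt{-657 + 8 \sqrt{30}} \approx 24.763 i$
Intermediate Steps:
$J{\left(S \right)} = 12 - 4 S$ ($J{\left(S \right)} = - 4 \left(-3 + S\right) = 12 - 4 S$)
$q = 8 \sqrt{30}$ ($q = \sqrt{1920} = 8 \sqrt{30} \approx 43.818$)
$p{\left(h,z \right)} = 2 + h + z$
$F = -657$ ($F = -3 + \left(\left(2 - 5 + \left(12 - 12\right)\right) - 651\right) = -3 + \left(\left(2 - 5 + 0\right) - 651\right) = -3 - 654 = -657$)
$\sqrt{q + F} = \sqrt{8 \sqrt{30} - 657} = \sqrt{-657 + 8 \sqrt{30}}$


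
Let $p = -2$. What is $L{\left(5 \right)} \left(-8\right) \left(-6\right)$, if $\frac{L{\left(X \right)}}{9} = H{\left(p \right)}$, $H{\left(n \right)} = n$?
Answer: $-864$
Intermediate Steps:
$L{\left(X \right)} = -18$ ($L{\left(X \right)} = 9 \left(-2\right) = -18$)
$L{\left(5 \right)} \left(-8\right) \left(-6\right) = \left(-18\right) \left(-8\right) \left(-6\right) = 144 \left(-6\right) = -864$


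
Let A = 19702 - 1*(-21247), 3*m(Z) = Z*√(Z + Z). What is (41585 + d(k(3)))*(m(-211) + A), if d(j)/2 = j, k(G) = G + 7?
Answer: 1703683145 - 8778655*I*√422/3 ≈ 1.7037e+9 - 6.0112e+7*I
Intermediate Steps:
k(G) = 7 + G
d(j) = 2*j
m(Z) = √2*Z^(3/2)/3 (m(Z) = (Z*√(Z + Z))/3 = (Z*√(2*Z))/3 = (Z*(√2*√Z))/3 = (√2*Z^(3/2))/3 = √2*Z^(3/2)/3)
A = 40949 (A = 19702 + 21247 = 40949)
(41585 + d(k(3)))*(m(-211) + A) = (41585 + 2*(7 + 3))*(√2*(-211)^(3/2)/3 + 40949) = (41585 + 2*10)*(√2*(-211*I*√211)/3 + 40949) = (41585 + 20)*(-211*I*√422/3 + 40949) = 41605*(40949 - 211*I*√422/3) = 1703683145 - 8778655*I*√422/3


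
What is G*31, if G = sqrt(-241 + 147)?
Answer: 31*I*sqrt(94) ≈ 300.56*I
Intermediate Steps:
G = I*sqrt(94) (G = sqrt(-94) = I*sqrt(94) ≈ 9.6954*I)
G*31 = (I*sqrt(94))*31 = 31*I*sqrt(94)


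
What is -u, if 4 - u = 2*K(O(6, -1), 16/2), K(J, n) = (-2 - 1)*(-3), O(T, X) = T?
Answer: 14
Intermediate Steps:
K(J, n) = 9 (K(J, n) = -3*(-3) = 9)
u = -14 (u = 4 - 2*9 = 4 - 1*18 = 4 - 18 = -14)
-u = -1*(-14) = 14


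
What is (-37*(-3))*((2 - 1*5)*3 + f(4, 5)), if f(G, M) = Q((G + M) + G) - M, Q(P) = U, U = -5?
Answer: -2109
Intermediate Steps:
Q(P) = -5
f(G, M) = -5 - M
(-37*(-3))*((2 - 1*5)*3 + f(4, 5)) = (-37*(-3))*((2 - 1*5)*3 + (-5 - 1*5)) = 111*((2 - 5)*3 + (-5 - 5)) = 111*(-3*3 - 10) = 111*(-9 - 10) = 111*(-19) = -2109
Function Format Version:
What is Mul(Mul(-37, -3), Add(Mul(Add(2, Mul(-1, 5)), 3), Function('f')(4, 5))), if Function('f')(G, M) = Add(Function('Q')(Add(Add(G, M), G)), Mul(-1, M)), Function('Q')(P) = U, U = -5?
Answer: -2109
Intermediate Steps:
Function('Q')(P) = -5
Function('f')(G, M) = Add(-5, Mul(-1, M))
Mul(Mul(-37, -3), Add(Mul(Add(2, Mul(-1, 5)), 3), Function('f')(4, 5))) = Mul(Mul(-37, -3), Add(Mul(Add(2, Mul(-1, 5)), 3), Add(-5, Mul(-1, 5)))) = Mul(111, Add(Mul(Add(2, -5), 3), Add(-5, -5))) = Mul(111, Add(Mul(-3, 3), -10)) = Mul(111, Add(-9, -10)) = Mul(111, -19) = -2109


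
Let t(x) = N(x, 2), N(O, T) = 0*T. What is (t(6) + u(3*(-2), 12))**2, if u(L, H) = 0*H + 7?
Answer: 49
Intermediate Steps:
N(O, T) = 0
t(x) = 0
u(L, H) = 7 (u(L, H) = 0 + 7 = 7)
(t(6) + u(3*(-2), 12))**2 = (0 + 7)**2 = 7**2 = 49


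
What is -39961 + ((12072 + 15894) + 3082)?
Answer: -8913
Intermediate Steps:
-39961 + ((12072 + 15894) + 3082) = -39961 + (27966 + 3082) = -39961 + 31048 = -8913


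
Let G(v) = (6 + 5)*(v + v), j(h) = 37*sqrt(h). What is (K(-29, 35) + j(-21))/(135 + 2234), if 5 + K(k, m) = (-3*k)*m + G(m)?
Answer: 3810/2369 + 37*I*sqrt(21)/2369 ≈ 1.6083 + 0.071573*I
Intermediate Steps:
G(v) = 22*v (G(v) = 11*(2*v) = 22*v)
K(k, m) = -5 + 22*m - 3*k*m (K(k, m) = -5 + ((-3*k)*m + 22*m) = -5 + (-3*k*m + 22*m) = -5 + (22*m - 3*k*m) = -5 + 22*m - 3*k*m)
(K(-29, 35) + j(-21))/(135 + 2234) = ((-5 + 22*35 - 3*(-29)*35) + 37*sqrt(-21))/(135 + 2234) = ((-5 + 770 + 3045) + 37*(I*sqrt(21)))/2369 = (3810 + 37*I*sqrt(21))*(1/2369) = 3810/2369 + 37*I*sqrt(21)/2369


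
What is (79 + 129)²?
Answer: 43264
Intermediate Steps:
(79 + 129)² = 208² = 43264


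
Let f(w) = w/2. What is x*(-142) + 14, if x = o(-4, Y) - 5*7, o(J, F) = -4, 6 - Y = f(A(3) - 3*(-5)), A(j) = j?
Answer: 5552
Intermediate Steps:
f(w) = w/2 (f(w) = w*(½) = w/2)
Y = -3 (Y = 6 - (3 - 3*(-5))/2 = 6 - (3 + 15)/2 = 6 - 18/2 = 6 - 1*9 = 6 - 9 = -3)
x = -39 (x = -4 - 5*7 = -4 - 35 = -39)
x*(-142) + 14 = -39*(-142) + 14 = 5538 + 14 = 5552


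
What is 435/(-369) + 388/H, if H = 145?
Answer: 26699/17835 ≈ 1.4970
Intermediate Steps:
435/(-369) + 388/H = 435/(-369) + 388/145 = 435*(-1/369) + 388*(1/145) = -145/123 + 388/145 = 26699/17835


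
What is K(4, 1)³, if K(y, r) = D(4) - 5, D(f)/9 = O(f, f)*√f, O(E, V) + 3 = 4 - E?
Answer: -205379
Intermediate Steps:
O(E, V) = 1 - E (O(E, V) = -3 + (4 - E) = 1 - E)
D(f) = 9*√f*(1 - f) (D(f) = 9*((1 - f)*√f) = 9*(√f*(1 - f)) = 9*√f*(1 - f))
K(y, r) = -59 (K(y, r) = 9*√4*(1 - 1*4) - 5 = 9*2*(1 - 4) - 5 = 9*2*(-3) - 5 = -54 - 5 = -59)
K(4, 1)³ = (-59)³ = -205379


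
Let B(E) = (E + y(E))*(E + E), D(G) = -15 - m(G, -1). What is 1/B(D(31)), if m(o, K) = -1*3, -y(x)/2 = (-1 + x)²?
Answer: 1/8400 ≈ 0.00011905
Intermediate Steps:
y(x) = -2*(-1 + x)²
m(o, K) = -3
D(G) = -12 (D(G) = -15 - 1*(-3) = -15 + 3 = -12)
B(E) = 2*E*(E - 2*(-1 + E)²) (B(E) = (E - 2*(-1 + E)²)*(E + E) = (E - 2*(-1 + E)²)*(2*E) = 2*E*(E - 2*(-1 + E)²))
1/B(D(31)) = 1/(2*(-12)*(-12 - 2*(-1 - 12)²)) = 1/(2*(-12)*(-12 - 2*(-13)²)) = 1/(2*(-12)*(-12 - 2*169)) = 1/(2*(-12)*(-12 - 338)) = 1/(2*(-12)*(-350)) = 1/8400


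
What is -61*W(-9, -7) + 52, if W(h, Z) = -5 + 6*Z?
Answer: 2919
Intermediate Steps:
-61*W(-9, -7) + 52 = -61*(-5 + 6*(-7)) + 52 = -61*(-5 - 42) + 52 = -61*(-47) + 52 = 2867 + 52 = 2919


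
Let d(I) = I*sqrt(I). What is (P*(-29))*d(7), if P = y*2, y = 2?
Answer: -812*sqrt(7) ≈ -2148.4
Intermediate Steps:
d(I) = I**(3/2)
P = 4 (P = 2*2 = 4)
(P*(-29))*d(7) = (4*(-29))*7**(3/2) = -812*sqrt(7)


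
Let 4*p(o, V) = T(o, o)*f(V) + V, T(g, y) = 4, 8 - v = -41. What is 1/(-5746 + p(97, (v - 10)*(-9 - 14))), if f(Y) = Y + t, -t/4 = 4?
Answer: -4/27533 ≈ -0.00014528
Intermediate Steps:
t = -16 (t = -4*4 = -16)
f(Y) = -16 + Y (f(Y) = Y - 16 = -16 + Y)
v = 49 (v = 8 - 1*(-41) = 8 + 41 = 49)
p(o, V) = -16 + 5*V/4 (p(o, V) = (4*(-16 + V) + V)/4 = ((-64 + 4*V) + V)/4 = (-64 + 5*V)/4 = -16 + 5*V/4)
1/(-5746 + p(97, (v - 10)*(-9 - 14))) = 1/(-5746 + (-16 + 5*((49 - 10)*(-9 - 14))/4)) = 1/(-5746 + (-16 + 5*(39*(-23))/4)) = 1/(-5746 + (-16 + (5/4)*(-897))) = 1/(-5746 + (-16 - 4485/4)) = 1/(-5746 - 4549/4) = 1/(-27533/4) = -4/27533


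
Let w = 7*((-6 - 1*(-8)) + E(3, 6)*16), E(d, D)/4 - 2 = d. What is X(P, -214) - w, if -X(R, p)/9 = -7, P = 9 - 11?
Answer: -2191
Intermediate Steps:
E(d, D) = 8 + 4*d
P = -2
X(R, p) = 63 (X(R, p) = -9*(-7) = 63)
w = 2254 (w = 7*((-6 - 1*(-8)) + (8 + 4*3)*16) = 7*((-6 + 8) + (8 + 12)*16) = 7*(2 + 20*16) = 7*(2 + 320) = 7*322 = 2254)
X(P, -214) - w = 63 - 1*2254 = 63 - 2254 = -2191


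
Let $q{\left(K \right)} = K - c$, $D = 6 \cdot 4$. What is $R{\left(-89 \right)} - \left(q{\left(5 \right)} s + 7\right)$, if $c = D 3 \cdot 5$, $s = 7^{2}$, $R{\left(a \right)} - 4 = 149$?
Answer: $17541$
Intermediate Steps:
$R{\left(a \right)} = 153$ ($R{\left(a \right)} = 4 + 149 = 153$)
$D = 24$
$s = 49$
$c = 360$ ($c = 24 \cdot 3 \cdot 5 = 72 \cdot 5 = 360$)
$q{\left(K \right)} = -360 + K$ ($q{\left(K \right)} = K - 360 = -360 + K$)
$R{\left(-89 \right)} - \left(q{\left(5 \right)} s + 7\right) = 153 - \left(\left(-360 + 5\right) 49 + 7\right) = 153 - \left(\left(-355\right) 49 + 7\right) = 153 - \left(-17395 + 7\right) = 153 - -17388 = 153 + 17388 = 17541$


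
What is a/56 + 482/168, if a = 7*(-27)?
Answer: -85/168 ≈ -0.50595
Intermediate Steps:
a = -189
a/56 + 482/168 = -189/56 + 482/168 = -189*1/56 + 482*(1/168) = -27/8 + 241/84 = -85/168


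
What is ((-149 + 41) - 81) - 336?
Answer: -525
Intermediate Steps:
((-149 + 41) - 81) - 336 = (-108 - 81) - 336 = -189 - 336 = -525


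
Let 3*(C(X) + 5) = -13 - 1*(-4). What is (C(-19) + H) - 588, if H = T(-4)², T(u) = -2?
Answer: -592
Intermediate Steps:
C(X) = -8 (C(X) = -5 + (-13 - 1*(-4))/3 = -5 + (-13 + 4)/3 = -5 + (⅓)*(-9) = -5 - 3 = -8)
H = 4 (H = (-2)² = 4)
(C(-19) + H) - 588 = (-8 + 4) - 588 = -4 - 588 = -592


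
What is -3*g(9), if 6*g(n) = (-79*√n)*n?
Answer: 2133/2 ≈ 1066.5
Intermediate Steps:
g(n) = -79*n^(3/2)/6 (g(n) = ((-79*√n)*n)/6 = (-79*n^(3/2))/6 = -79*n^(3/2)/6)
-3*g(9) = -(-79)*9^(3/2)/2 = -(-79)*27/2 = -3*(-711/2) = 2133/2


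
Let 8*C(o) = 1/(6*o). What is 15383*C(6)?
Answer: 15383/288 ≈ 53.413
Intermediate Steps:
C(o) = 1/(48*o) (C(o) = 1/(8*((6*o))) = (1/(6*o))/8 = 1/(48*o))
15383*C(6) = 15383*((1/48)/6) = 15383*((1/48)*(⅙)) = 15383*(1/288) = 15383/288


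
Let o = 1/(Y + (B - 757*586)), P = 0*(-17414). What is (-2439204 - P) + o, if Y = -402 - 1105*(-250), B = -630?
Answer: -410722926337/168384 ≈ -2.4392e+6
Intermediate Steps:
Y = 275848 (Y = -402 + 276250 = 275848)
P = 0
o = -1/168384 (o = 1/(275848 + (-630 - 757*586)) = 1/(275848 + (-630 - 443602)) = 1/(275848 - 444232) = 1/(-168384) = -1/168384 ≈ -5.9388e-6)
(-2439204 - P) + o = (-2439204 - 1*0) - 1/168384 = (-2439204 + 0) - 1/168384 = -2439204 - 1/168384 = -410722926337/168384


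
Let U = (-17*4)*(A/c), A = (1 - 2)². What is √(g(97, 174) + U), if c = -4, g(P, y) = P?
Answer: √114 ≈ 10.677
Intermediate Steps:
A = 1 (A = (-1)² = 1)
U = 17 (U = (-17*4)*(1/(-4)) = -68*(-1)/4 = -68*(-¼) = 17)
√(g(97, 174) + U) = √(97 + 17) = √114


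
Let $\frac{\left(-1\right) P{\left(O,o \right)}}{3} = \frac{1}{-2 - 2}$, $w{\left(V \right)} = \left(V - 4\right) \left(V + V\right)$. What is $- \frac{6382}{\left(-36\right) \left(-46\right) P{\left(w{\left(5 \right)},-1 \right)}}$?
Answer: $- \frac{3191}{621} \approx -5.1385$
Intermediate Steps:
$w{\left(V \right)} = 2 V \left(-4 + V\right)$ ($w{\left(V \right)} = \left(-4 + V\right) 2 V = 2 V \left(-4 + V\right)$)
$P{\left(O,o \right)} = \frac{3}{4}$ ($P{\left(O,o \right)} = - \frac{3}{-2 - 2} = - \frac{3}{-4} = \left(-3\right) \left(- \frac{1}{4}\right) = \frac{3}{4}$)
$- \frac{6382}{\left(-36\right) \left(-46\right) P{\left(w{\left(5 \right)},-1 \right)}} = - \frac{6382}{\left(-36\right) \left(-46\right) \frac{3}{4}} = - \frac{6382}{1656 \cdot \frac{3}{4}} = - \frac{6382}{1242} = \left(-6382\right) \frac{1}{1242} = - \frac{3191}{621}$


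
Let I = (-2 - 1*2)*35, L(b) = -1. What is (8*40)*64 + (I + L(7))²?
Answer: 40361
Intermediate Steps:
I = -140 (I = (-2 - 2)*35 = -4*35 = -140)
(8*40)*64 + (I + L(7))² = (8*40)*64 + (-140 - 1)² = 320*64 + (-141)² = 20480 + 19881 = 40361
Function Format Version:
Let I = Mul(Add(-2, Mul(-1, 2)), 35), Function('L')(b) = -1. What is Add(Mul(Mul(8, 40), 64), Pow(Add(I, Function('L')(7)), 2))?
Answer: 40361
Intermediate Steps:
I = -140 (I = Mul(Add(-2, -2), 35) = Mul(-4, 35) = -140)
Add(Mul(Mul(8, 40), 64), Pow(Add(I, Function('L')(7)), 2)) = Add(Mul(Mul(8, 40), 64), Pow(Add(-140, -1), 2)) = Add(Mul(320, 64), Pow(-141, 2)) = Add(20480, 19881) = 40361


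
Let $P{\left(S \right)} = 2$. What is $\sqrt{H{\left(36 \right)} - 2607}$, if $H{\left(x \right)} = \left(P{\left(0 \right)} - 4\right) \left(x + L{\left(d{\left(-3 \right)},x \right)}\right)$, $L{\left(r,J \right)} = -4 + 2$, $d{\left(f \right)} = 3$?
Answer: $5 i \sqrt{107} \approx 51.72 i$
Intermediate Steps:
$L{\left(r,J \right)} = -2$
$H{\left(x \right)} = 4 - 2 x$ ($H{\left(x \right)} = \left(2 - 4\right) \left(x - 2\right) = - 2 \left(-2 + x\right) = 4 - 2 x$)
$\sqrt{H{\left(36 \right)} - 2607} = \sqrt{\left(4 - 72\right) - 2607} = \sqrt{-68 - 2607} = \sqrt{-2675} = 5 i \sqrt{107}$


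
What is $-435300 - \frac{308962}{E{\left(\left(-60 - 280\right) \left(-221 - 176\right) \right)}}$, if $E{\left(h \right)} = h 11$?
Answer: $- \frac{323162521481}{742390} \approx -4.353 \cdot 10^{5}$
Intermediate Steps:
$E{\left(h \right)} = 11 h$
$-435300 - \frac{308962}{E{\left(\left(-60 - 280\right) \left(-221 - 176\right) \right)}} = -435300 - \frac{308962}{11 \left(-60 - 280\right) \left(-221 - 176\right)} = -435300 - \frac{308962}{11 \left(\left(-340\right) \left(-397\right)\right)} = -435300 - \frac{308962}{11 \cdot 134980} = -435300 - \frac{308962}{1484780} = -435300 - \frac{154481}{742390} = - \frac{323162521481}{742390}$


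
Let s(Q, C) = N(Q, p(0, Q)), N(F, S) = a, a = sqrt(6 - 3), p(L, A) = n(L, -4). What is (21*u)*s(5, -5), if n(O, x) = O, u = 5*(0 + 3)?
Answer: 315*sqrt(3) ≈ 545.60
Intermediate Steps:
u = 15 (u = 5*3 = 15)
p(L, A) = L
a = sqrt(3) ≈ 1.7320
N(F, S) = sqrt(3)
s(Q, C) = sqrt(3)
(21*u)*s(5, -5) = (21*15)*sqrt(3) = 315*sqrt(3)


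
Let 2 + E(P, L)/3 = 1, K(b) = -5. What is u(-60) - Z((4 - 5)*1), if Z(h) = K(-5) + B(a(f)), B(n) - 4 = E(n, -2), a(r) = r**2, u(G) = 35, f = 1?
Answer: 39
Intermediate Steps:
E(P, L) = -3 (E(P, L) = -6 + 3*1 = -6 + 3 = -3)
B(n) = 1 (B(n) = 4 - 3 = 1)
Z(h) = -4 (Z(h) = -5 + 1 = -4)
u(-60) - Z((4 - 5)*1) = 35 - 1*(-4) = 35 + 4 = 39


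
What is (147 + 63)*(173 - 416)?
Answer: -51030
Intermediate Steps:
(147 + 63)*(173 - 416) = 210*(-243) = -51030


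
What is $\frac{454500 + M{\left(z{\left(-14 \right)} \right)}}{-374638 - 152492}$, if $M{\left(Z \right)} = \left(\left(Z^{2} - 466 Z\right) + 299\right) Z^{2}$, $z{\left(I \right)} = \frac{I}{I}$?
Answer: $- \frac{227167}{263565} \approx -0.8619$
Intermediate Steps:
$z{\left(I \right)} = 1$
$M{\left(Z \right)} = Z^{2} \left(299 + Z^{2} - 466 Z\right)$ ($M{\left(Z \right)} = \left(299 + Z^{2} - 466 Z\right) Z^{2} = Z^{2} \left(299 + Z^{2} - 466 Z\right)$)
$\frac{454500 + M{\left(z{\left(-14 \right)} \right)}}{-374638 - 152492} = \frac{454500 + 1^{2} \left(299 + 1^{2} - 466\right)}{-374638 - 152492} = \frac{454500 + 1 \left(299 + 1 - 466\right)}{-527130} = \left(454500 + 1 \left(-166\right)\right) \left(- \frac{1}{527130}\right) = \left(454500 - 166\right) \left(- \frac{1}{527130}\right) = 454334 \left(- \frac{1}{527130}\right) = - \frac{227167}{263565}$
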